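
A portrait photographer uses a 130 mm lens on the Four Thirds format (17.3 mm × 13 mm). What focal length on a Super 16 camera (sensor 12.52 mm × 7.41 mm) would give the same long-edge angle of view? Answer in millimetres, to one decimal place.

94.1 mm

Equal angle of view means equal width/f ratio, so f₂ = f₁ · (width₂/width₁) = 130 × 12.52/17.3.
f₂ = 130 × 0.72370 ≈ 94.081 mm.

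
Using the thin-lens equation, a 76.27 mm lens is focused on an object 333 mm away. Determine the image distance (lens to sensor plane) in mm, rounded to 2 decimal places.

1/dᵢ = 1/f − 1/dₒ = 1/76.27 − 1/333 = 0.0101083 mm⁻¹.
dᵢ = 1/0.0101083 ≈ 98.9285 mm.

98.93 mm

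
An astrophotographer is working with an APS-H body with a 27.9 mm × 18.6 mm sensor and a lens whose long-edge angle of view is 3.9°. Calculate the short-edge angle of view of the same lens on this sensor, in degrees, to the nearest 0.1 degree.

From the long-edge AOV: f = 27.9 / (2·tan(1.95°)) = 27.9 / 0.06809 ≈ 409.7269 mm.
Short-edge AOV = 2·arctan(18.6 / (2 × 409.7269)) = 2·arctan(0.02270) ≈ 2.6006°.

2.6°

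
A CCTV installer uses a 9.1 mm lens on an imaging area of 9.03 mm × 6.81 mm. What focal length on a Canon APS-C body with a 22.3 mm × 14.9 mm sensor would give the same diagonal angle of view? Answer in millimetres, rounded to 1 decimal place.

21.6 mm

Sensor diagonal = √(9.03² + 6.81²) = √127.9170 ≈ 11.3100 mm.
Sensor diagonal = √(22.3² + 14.9²) = √719.3000 ≈ 26.8198 mm.
Equal angle of view means equal diagonal/f ratio, so f₂ = f₁ · (diagonal₂/diagonal₁) = 9.1 × 26.8198/11.3100.
f₂ = 9.1 × 2.37132 ≈ 21.579 mm.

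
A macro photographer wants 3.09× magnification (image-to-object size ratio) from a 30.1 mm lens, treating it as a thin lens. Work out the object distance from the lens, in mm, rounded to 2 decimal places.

39.84 mm

With m = dᵢ/dₒ and 1/f = 1/dₒ + 1/dᵢ, substituting dᵢ = m·dₒ gives 1/f = (1 + 1/m)/dₒ, hence dₒ = f·(1 + 1/m).
dₒ = 30.1 × (1 + 1/3.09) = 30.1 × 1.32362 ≈ 39.841 mm.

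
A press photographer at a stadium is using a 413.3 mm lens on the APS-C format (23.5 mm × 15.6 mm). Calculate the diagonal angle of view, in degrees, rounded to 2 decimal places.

Sensor diagonal = √(23.5² + 15.6²) = √795.6100 ≈ 28.2066 mm.
Angle of view α = 2·arctan(d/2f) with d = 28.2066 mm and f = 413.3 mm.
d/2f = 0.03412; arctan(0.03412) ≈ 1.9544°, so α ≈ 3.9088°.

3.91°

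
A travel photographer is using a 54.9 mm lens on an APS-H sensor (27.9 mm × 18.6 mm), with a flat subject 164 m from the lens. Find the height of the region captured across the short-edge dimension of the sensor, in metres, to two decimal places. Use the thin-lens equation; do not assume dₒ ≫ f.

55.54 m

dₒ: 164 m = 164000 mm.
Similar triangles through the lens centre give W/dₒ = h/dᵢ; with 1/f = 1/dₒ + 1/dᵢ this gives W = h·(dₒ − f)/f.
W = 18.6 mm × (164000 − 54.9) / 54.9 = 18.6 × 2986.2495 ≈ 55544.242 mm = 55.5442 m.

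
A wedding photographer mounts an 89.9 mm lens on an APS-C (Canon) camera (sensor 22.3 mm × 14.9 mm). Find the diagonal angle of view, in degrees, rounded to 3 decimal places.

Sensor diagonal = √(22.3² + 14.9²) = √719.3000 ≈ 26.8198 mm.
Angle of view α = 2·arctan(d/2f) with d = 26.8198 mm and f = 89.9 mm.
d/2f = 0.14916; arctan(0.14916) ≈ 8.4839°, so α ≈ 16.9679°.

16.968°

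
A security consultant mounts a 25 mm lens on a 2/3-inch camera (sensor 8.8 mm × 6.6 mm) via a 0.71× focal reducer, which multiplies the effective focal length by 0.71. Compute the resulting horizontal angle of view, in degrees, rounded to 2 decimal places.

27.84°

Effective focal length f = 25 × 0.71 = 17.75 mm.
α = 2·arctan(8.8 / (2 × 17.75)) = 2·arctan(0.24789) ≈ 27.8445°.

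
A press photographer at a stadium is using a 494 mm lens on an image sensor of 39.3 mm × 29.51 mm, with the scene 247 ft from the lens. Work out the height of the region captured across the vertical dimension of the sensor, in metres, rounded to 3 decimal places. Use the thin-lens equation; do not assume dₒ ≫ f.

4.468 m

dₒ: 247 ft × 304.8 mm/ft = 75285.60 mm.
Similar triangles through the lens centre give W/dₒ = h/dᵢ; with 1/f = 1/dₒ + 1/dᵢ this gives W = h·(dₒ − f)/f.
W = 29.51 mm × (75285.6 − 494) / 494 = 29.51 × 151.4000 ≈ 4467.814 mm = 4.46781 m.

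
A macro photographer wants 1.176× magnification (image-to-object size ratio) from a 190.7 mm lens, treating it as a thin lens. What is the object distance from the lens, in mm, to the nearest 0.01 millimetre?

With m = dᵢ/dₒ and 1/f = 1/dₒ + 1/dᵢ, substituting dᵢ = m·dₒ gives 1/f = (1 + 1/m)/dₒ, hence dₒ = f·(1 + 1/m).
dₒ = 190.7 × (1 + 1/1.176) = 190.7 × 1.85034 ≈ 352.860 mm.

352.86 mm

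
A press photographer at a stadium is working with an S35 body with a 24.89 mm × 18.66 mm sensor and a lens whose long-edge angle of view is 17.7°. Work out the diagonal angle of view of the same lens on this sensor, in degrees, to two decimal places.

From the long-edge AOV: f = 24.89 / (2·tan(8.85°)) = 24.89 / 0.31140 ≈ 79.9284 mm.
Sensor diagonal = √(24.89² + 18.66²) = √967.7077 ≈ 31.1080 mm.
Diagonal AOV = 2·arctan(31.1080 / (2 × 79.9284)) = 2·arctan(0.19460) ≈ 22.0242°.

22.02°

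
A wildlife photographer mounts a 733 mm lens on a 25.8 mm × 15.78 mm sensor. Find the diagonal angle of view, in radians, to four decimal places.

Sensor diagonal = √(25.8² + 15.78²) = √914.6484 ≈ 30.2432 mm.
Angle of view α = 2·arctan(d/2f) with d = 30.2432 mm and f = 733 mm.
d/2f = 0.02063; arctan(0.02063) ≈ 0.0206 rad, so α ≈ 0.0413 rad.

0.0413 rad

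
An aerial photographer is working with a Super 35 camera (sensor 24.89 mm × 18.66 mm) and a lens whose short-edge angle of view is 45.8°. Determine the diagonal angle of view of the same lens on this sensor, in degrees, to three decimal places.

70.307°

From the short-edge AOV: f = 18.66 / (2·tan(22.9°)) = 18.66 / 0.84483 ≈ 22.0872 mm.
Sensor diagonal = √(24.89² + 18.66²) = √967.7077 ≈ 31.1080 mm.
Diagonal AOV = 2·arctan(31.1080 / (2 × 22.0872)) = 2·arctan(0.70421) ≈ 70.3071°.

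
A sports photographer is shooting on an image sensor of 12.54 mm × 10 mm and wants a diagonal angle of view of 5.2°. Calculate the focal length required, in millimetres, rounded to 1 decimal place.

Sensor diagonal = √(12.54² + 10²) = √257.2516 ≈ 16.0391 mm.
From α = 2·arctan(d/2f) we get f = d / (2·tan(α/2)).
With d = 16.0391 mm and α/2 = 2.6°, tan(α/2) ≈ 0.04541, so f ≈ 16.0391 / 0.09082 ≈ 176.6038 mm.

176.6 mm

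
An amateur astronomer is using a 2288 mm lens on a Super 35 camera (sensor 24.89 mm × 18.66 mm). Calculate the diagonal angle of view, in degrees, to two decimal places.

0.78°

Sensor diagonal = √(24.89² + 18.66²) = √967.7077 ≈ 31.1080 mm.
Angle of view α = 2·arctan(d/2f) with d = 31.1080 mm and f = 2288 mm.
d/2f = 0.00680; arctan(0.00680) ≈ 0.3895°, so α ≈ 0.7790°.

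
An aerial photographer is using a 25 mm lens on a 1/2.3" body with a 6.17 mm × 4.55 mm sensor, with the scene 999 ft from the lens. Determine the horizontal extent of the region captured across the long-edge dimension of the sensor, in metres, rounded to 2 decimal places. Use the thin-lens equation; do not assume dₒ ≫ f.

dₒ: 999 ft × 304.8 mm/ft = 304495.19 mm.
Similar triangles through the lens centre give W/dₒ = w/dᵢ; with 1/f = 1/dₒ + 1/dᵢ this gives W = w·(dₒ − f)/f.
W = 6.17 mm × (304495 − 25) / 25 = 6.17 × 12178.8076 ≈ 75143.243 mm = 75.1432 m.

75.14 m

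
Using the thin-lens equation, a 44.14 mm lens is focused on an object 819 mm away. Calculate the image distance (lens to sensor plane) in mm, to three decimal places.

46.654 mm

1/dᵢ = 1/f − 1/dₒ = 1/44.14 − 1/819 = 0.0214342 mm⁻¹.
dᵢ = 1/0.0214342 ≈ 46.6544 mm.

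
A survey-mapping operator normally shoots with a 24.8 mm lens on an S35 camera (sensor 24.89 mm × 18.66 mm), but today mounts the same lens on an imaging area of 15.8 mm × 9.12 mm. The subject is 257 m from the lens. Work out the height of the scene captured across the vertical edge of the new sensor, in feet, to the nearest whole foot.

The focal length stays 24.8 mm; the relevant sensor dimension is now h = 9.12 mm. Object distance dₒ = 257 m = 257000 mm.
Thin-lens field height W = h·(dₒ − f)/f = 9.12 × (257000 − 24.8)/24.8 ≈ 94500.557 mm = 94500.557/304.8 ft = 310.041 ft.

310 ft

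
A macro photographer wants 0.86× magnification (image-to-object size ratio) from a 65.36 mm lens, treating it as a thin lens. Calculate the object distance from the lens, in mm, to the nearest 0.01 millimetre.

With m = dᵢ/dₒ and 1/f = 1/dₒ + 1/dᵢ, substituting dᵢ = m·dₒ gives 1/f = (1 + 1/m)/dₒ, hence dₒ = f·(1 + 1/m).
dₒ = 65.36 × (1 + 1/0.86) = 65.36 × 2.16279 ≈ 141.360 mm.

141.36 mm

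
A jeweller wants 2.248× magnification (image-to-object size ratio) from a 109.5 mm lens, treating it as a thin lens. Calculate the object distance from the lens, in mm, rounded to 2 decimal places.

With m = dᵢ/dₒ and 1/f = 1/dₒ + 1/dᵢ, substituting dᵢ = m·dₒ gives 1/f = (1 + 1/m)/dₒ, hence dₒ = f·(1 + 1/m).
dₒ = 109.5 × (1 + 1/2.248) = 109.5 × 1.44484 ≈ 158.210 mm.

158.21 mm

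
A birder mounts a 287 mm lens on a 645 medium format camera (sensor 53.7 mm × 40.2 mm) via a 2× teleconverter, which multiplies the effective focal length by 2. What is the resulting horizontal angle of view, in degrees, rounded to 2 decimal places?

Effective focal length f = 287 × 2 = 574 mm.
α = 2·arctan(53.7 / (2 × 574)) = 2·arctan(0.04678) ≈ 5.3563°.

5.36°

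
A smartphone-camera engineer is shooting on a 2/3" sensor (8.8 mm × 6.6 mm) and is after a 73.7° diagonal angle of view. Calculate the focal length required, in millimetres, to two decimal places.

7.34 mm

Sensor diagonal = √(8.8² + 6.6²) = √121.0000 ≈ 11.0000 mm.
From α = 2·arctan(d/2f) we get f = d / (2·tan(α/2)).
With d = 11.0000 mm and α/2 = 36.85°, tan(α/2) ≈ 0.74946, so f ≈ 11.0000 / 1.49892 ≈ 7.3386 mm.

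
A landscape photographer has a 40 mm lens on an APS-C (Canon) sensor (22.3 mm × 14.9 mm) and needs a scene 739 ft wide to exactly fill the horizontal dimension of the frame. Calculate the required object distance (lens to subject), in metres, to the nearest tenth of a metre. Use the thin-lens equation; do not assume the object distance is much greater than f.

W: 739 ft × 304.8 mm/ft = 225247.19 mm.
Magnification m = w/W = dᵢ/dₒ; combined with 1/f = 1/dₒ + 1/dᵢ this gives dₒ = f·(1 + W/w).
dₒ = 40 mm × (1 + 225247/22.3) = 40 × 10101.7710 ≈ 404070.839 mm = 404.071 m.

404.1 m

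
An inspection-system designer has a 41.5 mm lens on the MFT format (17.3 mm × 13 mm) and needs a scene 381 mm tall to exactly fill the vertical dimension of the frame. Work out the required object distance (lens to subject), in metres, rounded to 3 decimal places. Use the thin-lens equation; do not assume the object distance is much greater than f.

Magnification m = h/W = dᵢ/dₒ; combined with 1/f = 1/dₒ + 1/dᵢ this gives dₒ = f·(1 + W/h).
dₒ = 41.5 mm × (1 + 381/13) = 41.5 × 30.3077 ≈ 1257.769 mm = 1.25777 m.

1.258 m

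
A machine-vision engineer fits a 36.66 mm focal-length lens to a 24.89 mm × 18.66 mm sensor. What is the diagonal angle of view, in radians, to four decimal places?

Sensor diagonal = √(24.89² + 18.66²) = √967.7077 ≈ 31.1080 mm.
Angle of view α = 2·arctan(d/2f) with d = 31.1080 mm and f = 36.66 mm.
d/2f = 0.42428; arctan(0.42428) ≈ 0.4013 rad, so α ≈ 0.8025 rad.

0.8025 rad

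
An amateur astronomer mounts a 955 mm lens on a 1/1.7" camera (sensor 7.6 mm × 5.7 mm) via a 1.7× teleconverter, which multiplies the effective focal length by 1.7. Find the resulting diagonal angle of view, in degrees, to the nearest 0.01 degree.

0.34°

Effective focal length f = 955 × 1.7 = 1623.5 mm.
Sensor diagonal = √(7.6² + 5.7²) = √90.2500 ≈ 9.5000 mm.
α = 2·arctan(9.500 / (2 × 1623.5)) = 2·arctan(0.00293) ≈ 0.3353°.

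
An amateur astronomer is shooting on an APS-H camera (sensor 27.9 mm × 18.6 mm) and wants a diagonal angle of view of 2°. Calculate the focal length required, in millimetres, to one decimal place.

960.5 mm

Sensor diagonal = √(27.9² + 18.6²) = √1124.3700 ≈ 33.5316 mm.
From α = 2·arctan(d/2f) we get f = d / (2·tan(α/2)).
With d = 33.5316 mm and α/2 = 1°, tan(α/2) ≈ 0.01746, so f ≈ 33.5316 / 0.03491 ≈ 960.5128 mm.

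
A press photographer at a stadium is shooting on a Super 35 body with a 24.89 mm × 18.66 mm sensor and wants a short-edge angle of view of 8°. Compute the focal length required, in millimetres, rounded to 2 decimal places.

From α = 2·arctan(h/2f) we get f = h / (2·tan(α/2)).
With h = 18.66 mm and α/2 = 4°, tan(α/2) ≈ 0.06993, so f ≈ 18.66 / 0.13985 ≈ 133.4252 mm.

133.43 mm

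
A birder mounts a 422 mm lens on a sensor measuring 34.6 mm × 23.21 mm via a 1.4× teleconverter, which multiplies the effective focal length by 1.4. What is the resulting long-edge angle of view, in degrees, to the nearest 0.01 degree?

Effective focal length f = 422 × 1.4 = 590.8 mm.
α = 2·arctan(34.6 / (2 × 590.8)) = 2·arctan(0.02928) ≈ 3.3545°.

3.35°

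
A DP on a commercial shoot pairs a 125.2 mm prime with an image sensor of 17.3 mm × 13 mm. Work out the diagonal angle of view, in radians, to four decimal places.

0.1724 rad

Sensor diagonal = √(17.3² + 13²) = √468.2900 ≈ 21.6400 mm.
Angle of view α = 2·arctan(d/2f) with d = 21.6400 mm and f = 125.2 mm.
d/2f = 0.08642; arctan(0.08642) ≈ 0.0862 rad, so α ≈ 0.1724 rad.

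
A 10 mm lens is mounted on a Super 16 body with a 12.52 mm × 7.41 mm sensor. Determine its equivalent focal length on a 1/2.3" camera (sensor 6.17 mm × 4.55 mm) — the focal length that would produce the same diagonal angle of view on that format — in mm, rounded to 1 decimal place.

Sensor diagonal = √(12.52² + 7.41²) = √211.6585 ≈ 14.5485 mm.
Sensor diagonal = √(6.17² + 4.55²) = √58.7714 ≈ 7.6663 mm.
Equal angle of view means equal diagonal/f ratio, so f₂ = f₁ · (diagonal₂/diagonal₁) = 10 × 7.6663/14.5485.
f₂ = 10 × 0.52694 ≈ 5.269 mm.

5.3 mm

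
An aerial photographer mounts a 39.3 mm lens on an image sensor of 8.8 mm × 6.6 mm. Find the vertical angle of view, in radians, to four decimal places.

0.1675 rad

Angle of view α = 2·arctan(h/2f) with h = 6.6 mm and f = 39.3 mm.
h/2f = 0.08397; arctan(0.08397) ≈ 0.0838 rad, so α ≈ 0.1675 rad.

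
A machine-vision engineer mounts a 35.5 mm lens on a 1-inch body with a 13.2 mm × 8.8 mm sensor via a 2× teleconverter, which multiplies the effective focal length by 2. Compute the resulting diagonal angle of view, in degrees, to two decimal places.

12.75°

Effective focal length f = 35.5 × 2 = 71 mm.
Sensor diagonal = √(13.2² + 8.8²) = √251.6800 ≈ 15.8644 mm.
α = 2·arctan(15.864 / (2 × 71)) = 2·arctan(0.11172) ≈ 12.7494°.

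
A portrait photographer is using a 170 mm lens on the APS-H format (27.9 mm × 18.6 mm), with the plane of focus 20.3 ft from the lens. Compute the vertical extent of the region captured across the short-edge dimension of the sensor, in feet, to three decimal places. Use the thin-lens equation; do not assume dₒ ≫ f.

dₒ: 20.3 ft × 304.8 mm/ft = 6187.44 mm.
Similar triangles through the lens centre give W/dₒ = h/dᵢ; with 1/f = 1/dₒ + 1/dᵢ this gives W = h·(dₒ − f)/f.
W = 18.6 mm × (6187.44 − 170) / 170 = 18.6 × 35.3967 ≈ 658.379 mm = 658.379/304.8 ft = 2.16004 ft.

2.160 ft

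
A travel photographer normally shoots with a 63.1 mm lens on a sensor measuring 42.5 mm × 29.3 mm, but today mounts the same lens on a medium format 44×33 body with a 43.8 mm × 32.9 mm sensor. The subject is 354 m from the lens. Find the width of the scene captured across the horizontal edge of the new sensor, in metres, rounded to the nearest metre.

The focal length stays 63.1 mm; the relevant sensor dimension is now w = 43.8 mm. Object distance dₒ = 354 m = 354000 mm.
Thin-lens field width W = w·(dₒ − f)/f = 43.8 × (354000 − 63.1)/63.1 ≈ 245680.447 mm = 245.68 m.

246 m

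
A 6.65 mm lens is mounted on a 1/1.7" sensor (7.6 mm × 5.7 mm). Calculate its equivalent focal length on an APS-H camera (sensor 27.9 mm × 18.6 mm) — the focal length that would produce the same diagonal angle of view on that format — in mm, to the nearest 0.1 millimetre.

Sensor diagonal = √(7.6² + 5.7²) = √90.2500 ≈ 9.5000 mm.
Sensor diagonal = √(27.9² + 18.6²) = √1124.3700 ≈ 33.5316 mm.
Equal angle of view means equal diagonal/f ratio, so f₂ = f₁ · (diagonal₂/diagonal₁) = 6.65 × 33.5316/9.5000.
f₂ = 6.65 × 3.52964 ≈ 23.472 mm.

23.5 mm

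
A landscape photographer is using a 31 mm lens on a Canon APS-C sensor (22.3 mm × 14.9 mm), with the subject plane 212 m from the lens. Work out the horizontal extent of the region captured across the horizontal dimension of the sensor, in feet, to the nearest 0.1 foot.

500.3 ft

dₒ: 212 m = 212000 mm.
Similar triangles through the lens centre give W/dₒ = w/dᵢ; with 1/f = 1/dₒ + 1/dᵢ this gives W = w·(dₒ − f)/f.
W = 22.3 mm × (212000 − 31) / 31 = 22.3 × 6837.7097 ≈ 152480.926 mm = 152480.926/304.8 ft = 500.266 ft.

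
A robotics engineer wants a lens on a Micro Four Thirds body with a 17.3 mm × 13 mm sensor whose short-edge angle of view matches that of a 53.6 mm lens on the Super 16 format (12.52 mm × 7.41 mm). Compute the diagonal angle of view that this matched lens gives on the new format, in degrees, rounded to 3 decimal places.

Equal short-edge AOV ⇒ f₂ = f₁ · 13/7.41 = 53.6 × 1.75439 ≈ 94.0351 mm.
Sensor diagonal = √(17.3² + 13²) = √468.2900 ≈ 21.6400 mm.
Diagonal AOV on the new format = 2·arctan(21.6400 / (2 × 94.0351)) = 2·arctan(0.11506) ≈ 13.1276°.

13.128°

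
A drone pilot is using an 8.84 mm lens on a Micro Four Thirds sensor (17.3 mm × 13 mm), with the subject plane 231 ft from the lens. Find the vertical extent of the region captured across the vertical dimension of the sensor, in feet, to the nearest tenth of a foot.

339.7 ft

dₒ: 231 ft × 304.8 mm/ft = 70408.80 mm.
Similar triangles through the lens centre give W/dₒ = h/dᵢ; with 1/f = 1/dₒ + 1/dᵢ this gives W = h·(dₒ − f)/f.
W = 13 mm × (70408.8 − 8.84) / 8.84 = 13 × 7963.7961 ≈ 103529.350 mm = 103529.350/304.8 ft = 339.663 ft.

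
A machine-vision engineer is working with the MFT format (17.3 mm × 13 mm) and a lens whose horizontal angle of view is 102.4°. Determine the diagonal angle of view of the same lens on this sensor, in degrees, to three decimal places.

114.537°

From the horizontal AOV: f = 17.3 / (2·tan(51.2°)) = 17.3 / 2.48750 ≈ 6.9548 mm.
Sensor diagonal = √(17.3² + 13²) = √468.2900 ≈ 21.6400 mm.
Diagonal AOV = 2·arctan(21.6400 / (2 × 6.9548)) = 2·arctan(1.55577) ≈ 114.5366°.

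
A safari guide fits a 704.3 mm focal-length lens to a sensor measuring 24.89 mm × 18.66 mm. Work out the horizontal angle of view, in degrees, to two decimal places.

2.02°

Angle of view α = 2·arctan(w/2f) with w = 24.89 mm and f = 704.3 mm.
w/2f = 0.01767; arctan(0.01767) ≈ 1.0123°, so α ≈ 2.0246°.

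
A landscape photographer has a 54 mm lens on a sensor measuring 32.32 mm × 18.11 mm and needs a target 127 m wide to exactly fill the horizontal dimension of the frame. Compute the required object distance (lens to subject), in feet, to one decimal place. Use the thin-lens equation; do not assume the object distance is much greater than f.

696.3 ft

W: 127 m = 127000 mm.
Magnification m = w/W = dᵢ/dₒ; combined with 1/f = 1/dₒ + 1/dᵢ this gives dₒ = f·(1 + W/w).
dₒ = 54 mm × (1 + 127000/32.32) = 54 × 3930.4554 ≈ 212244.594 mm = 212244.594/304.8 ft = 696.341 ft.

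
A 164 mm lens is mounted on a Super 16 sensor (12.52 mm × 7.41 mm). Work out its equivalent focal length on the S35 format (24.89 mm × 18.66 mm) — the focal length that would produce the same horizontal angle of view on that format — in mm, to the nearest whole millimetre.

326 mm

Equal angle of view means equal width/f ratio, so f₂ = f₁ · (width₂/width₁) = 164 × 24.89/12.52.
f₂ = 164 × 1.98802 ≈ 326.035 mm.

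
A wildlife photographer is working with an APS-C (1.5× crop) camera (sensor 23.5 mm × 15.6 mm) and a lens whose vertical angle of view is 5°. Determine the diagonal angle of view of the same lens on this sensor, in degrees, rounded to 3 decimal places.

From the vertical AOV: f = 15.6 / (2·tan(2.5°)) = 15.6 / 0.08732 ≈ 178.6494 mm.
Sensor diagonal = √(23.5² + 15.6²) = √795.6100 ≈ 28.2066 mm.
Diagonal AOV = 2·arctan(28.2066 / (2 × 178.6494)) = 2·arctan(0.07894) ≈ 9.0276°.

9.028°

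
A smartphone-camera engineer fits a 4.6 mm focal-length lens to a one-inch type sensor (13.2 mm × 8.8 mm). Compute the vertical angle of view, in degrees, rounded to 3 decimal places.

Angle of view α = 2·arctan(h/2f) with h = 8.8 mm and f = 4.6 mm.
h/2f = 0.95652; arctan(0.95652) ≈ 43.7270°, so α ≈ 87.4539°.

87.454°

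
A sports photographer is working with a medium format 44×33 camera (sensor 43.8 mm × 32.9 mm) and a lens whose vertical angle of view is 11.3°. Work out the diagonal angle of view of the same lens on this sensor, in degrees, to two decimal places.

From the vertical AOV: f = 32.9 / (2·tan(5.65°)) = 32.9 / 0.19786 ≈ 166.2758 mm.
Sensor diagonal = √(43.8² + 32.9²) = √3000.8500 ≈ 54.7800 mm.
Diagonal AOV = 2·arctan(54.7800 / (2 × 166.2758)) = 2·arctan(0.16473) ≈ 18.7082°.

18.71°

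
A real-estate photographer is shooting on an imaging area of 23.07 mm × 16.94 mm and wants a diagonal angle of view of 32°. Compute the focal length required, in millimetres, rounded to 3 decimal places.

49.907 mm

Sensor diagonal = √(23.07² + 16.94²) = √819.1885 ≈ 28.6215 mm.
From α = 2·arctan(d/2f) we get f = d / (2·tan(α/2)).
With d = 28.6215 mm and α/2 = 16°, tan(α/2) ≈ 0.28675, so f ≈ 28.6215 / 0.57349 ≈ 49.9075 mm.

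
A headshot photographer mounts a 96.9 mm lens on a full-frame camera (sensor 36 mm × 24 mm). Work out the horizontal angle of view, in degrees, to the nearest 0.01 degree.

Angle of view α = 2·arctan(w/2f) with w = 36 mm and f = 96.9 mm.
w/2f = 0.18576; arctan(0.18576) ≈ 10.5232°, so α ≈ 21.0465°.

21.05°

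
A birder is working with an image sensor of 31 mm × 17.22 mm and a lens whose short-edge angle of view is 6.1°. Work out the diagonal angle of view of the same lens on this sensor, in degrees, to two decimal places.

12.52°

From the short-edge AOV: f = 17.22 / (2·tan(3.05°)) = 17.22 / 0.10657 ≈ 161.5904 mm.
Sensor diagonal = √(31² + 17.22²) = √1257.5284 ≈ 35.4616 mm.
Diagonal AOV = 2·arctan(35.4616 / (2 × 161.5904)) = 2·arctan(0.10973) ≈ 12.5237°.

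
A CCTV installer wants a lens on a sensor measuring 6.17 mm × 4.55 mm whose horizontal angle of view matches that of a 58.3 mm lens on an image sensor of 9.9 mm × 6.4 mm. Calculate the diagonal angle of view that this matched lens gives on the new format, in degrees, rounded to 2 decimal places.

12.04°

Equal horizontal AOV ⇒ f₂ = f₁ · 6.17/9.9 = 58.3 × 0.62323 ≈ 36.3344 mm.
Sensor diagonal = √(6.17² + 4.55²) = √58.7714 ≈ 7.6663 mm.
Diagonal AOV on the new format = 2·arctan(7.6663 / (2 × 36.3344)) = 2·arctan(0.10550) ≈ 12.0444°.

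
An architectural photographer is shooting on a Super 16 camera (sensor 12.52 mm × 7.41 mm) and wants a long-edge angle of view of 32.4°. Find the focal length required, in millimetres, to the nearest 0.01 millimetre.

21.55 mm

From α = 2·arctan(w/2f) we get f = w / (2·tan(α/2)).
With w = 12.52 mm and α/2 = 16.2°, tan(α/2) ≈ 0.29053, so f ≈ 12.52 / 0.58105 ≈ 21.5471 mm.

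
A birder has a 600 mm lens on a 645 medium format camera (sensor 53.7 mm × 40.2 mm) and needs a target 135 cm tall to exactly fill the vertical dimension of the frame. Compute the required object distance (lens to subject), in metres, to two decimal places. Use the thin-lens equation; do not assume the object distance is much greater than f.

20.75 m

W: 135 cm = 1350 mm.
Magnification m = h/W = dᵢ/dₒ; combined with 1/f = 1/dₒ + 1/dᵢ this gives dₒ = f·(1 + W/h).
dₒ = 600 mm × (1 + 1350/40.2) = 600 × 34.5821 ≈ 20749.254 mm = 20.7493 m.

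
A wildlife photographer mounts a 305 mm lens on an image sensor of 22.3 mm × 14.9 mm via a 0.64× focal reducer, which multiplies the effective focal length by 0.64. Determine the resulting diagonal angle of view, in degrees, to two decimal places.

7.86°

Effective focal length f = 305 × 0.64 = 195.2 mm.
Sensor diagonal = √(22.3² + 14.9²) = √719.3000 ≈ 26.8198 mm.
α = 2·arctan(26.820 / (2 × 195.2)) = 2·arctan(0.06870) ≈ 7.8599°.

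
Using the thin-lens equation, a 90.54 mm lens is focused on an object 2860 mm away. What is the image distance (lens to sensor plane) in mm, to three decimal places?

93.500 mm

1/dᵢ = 1/f − 1/dₒ = 1/90.54 − 1/2860 = 0.0106952 mm⁻¹.
dᵢ = 1/0.0106952 ≈ 93.5000 mm.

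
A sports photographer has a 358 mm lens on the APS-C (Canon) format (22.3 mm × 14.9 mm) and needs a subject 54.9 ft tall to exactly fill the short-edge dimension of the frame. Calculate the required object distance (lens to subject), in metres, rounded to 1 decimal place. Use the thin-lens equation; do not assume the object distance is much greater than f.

402.4 m

W: 54.9 ft × 304.8 mm/ft = 16733.52 mm.
Magnification m = h/W = dᵢ/dₒ; combined with 1/f = 1/dₒ + 1/dᵢ this gives dₒ = f·(1 + W/h).
dₒ = 358 mm × (1 + 16733.5/14.9) = 358 × 1124.0550 ≈ 402411.689 mm = 402.412 m.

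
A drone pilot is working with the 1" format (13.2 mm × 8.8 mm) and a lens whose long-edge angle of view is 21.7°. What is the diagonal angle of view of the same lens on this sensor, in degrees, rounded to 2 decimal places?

From the long-edge AOV: f = 13.2 / (2·tan(10.85°)) = 13.2 / 0.38333 ≈ 34.4351 mm.
Sensor diagonal = √(13.2² + 8.8²) = √251.6800 ≈ 15.8644 mm.
Diagonal AOV = 2·arctan(15.8644 / (2 × 34.4351)) = 2·arctan(0.23035) ≈ 25.9439°.

25.94°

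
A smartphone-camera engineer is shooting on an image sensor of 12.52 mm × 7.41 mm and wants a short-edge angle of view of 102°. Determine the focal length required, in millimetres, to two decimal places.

From α = 2·arctan(h/2f) we get f = h / (2·tan(α/2)).
With h = 7.41 mm and α/2 = 51°, tan(α/2) ≈ 1.23490, so f ≈ 7.41 / 2.46979 ≈ 3.0002 mm.

3.00 mm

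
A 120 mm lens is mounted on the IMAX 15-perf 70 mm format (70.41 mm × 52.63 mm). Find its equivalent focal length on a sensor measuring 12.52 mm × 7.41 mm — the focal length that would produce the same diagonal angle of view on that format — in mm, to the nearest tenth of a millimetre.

Sensor diagonal = √(70.41² + 52.63²) = √7727.4850 ≈ 87.9061 mm.
Sensor diagonal = √(12.52² + 7.41²) = √211.6585 ≈ 14.5485 mm.
Equal angle of view means equal diagonal/f ratio, so f₂ = f₁ · (diagonal₂/diagonal₁) = 120 × 14.5485/87.9061.
f₂ = 120 × 0.16550 ≈ 19.860 mm.

19.9 mm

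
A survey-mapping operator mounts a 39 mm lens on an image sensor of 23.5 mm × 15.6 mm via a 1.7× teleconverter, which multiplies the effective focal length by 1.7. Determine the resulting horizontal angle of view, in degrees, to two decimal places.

20.10°

Effective focal length f = 39 × 1.7 = 66.3 mm.
α = 2·arctan(23.5 / (2 × 66.3)) = 2·arctan(0.17722) ≈ 20.0998°.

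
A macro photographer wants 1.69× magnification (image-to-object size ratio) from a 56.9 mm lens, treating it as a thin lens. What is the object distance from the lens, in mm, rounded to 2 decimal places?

With m = dᵢ/dₒ and 1/f = 1/dₒ + 1/dᵢ, substituting dᵢ = m·dₒ gives 1/f = (1 + 1/m)/dₒ, hence dₒ = f·(1 + 1/m).
dₒ = 56.9 × (1 + 1/1.69) = 56.9 × 1.59172 ≈ 90.569 mm.

90.57 mm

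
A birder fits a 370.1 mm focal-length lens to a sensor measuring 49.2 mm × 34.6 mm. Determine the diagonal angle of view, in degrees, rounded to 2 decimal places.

Sensor diagonal = √(49.2² + 34.6²) = √3617.8000 ≈ 60.1482 mm.
Angle of view α = 2·arctan(d/2f) with d = 60.1482 mm and f = 370.1 mm.
d/2f = 0.08126; arctan(0.08126) ≈ 4.6456°, so α ≈ 9.2912°.

9.29°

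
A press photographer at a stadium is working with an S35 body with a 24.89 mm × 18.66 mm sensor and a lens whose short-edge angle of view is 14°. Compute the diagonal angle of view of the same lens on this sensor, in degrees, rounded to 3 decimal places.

23.137°

From the short-edge AOV: f = 18.66 / (2·tan(7°)) = 18.66 / 0.24557 ≈ 75.9868 mm.
Sensor diagonal = √(24.89² + 18.66²) = √967.7077 ≈ 31.1080 mm.
Diagonal AOV = 2·arctan(31.1080 / (2 × 75.9868)) = 2·arctan(0.20469) ≈ 23.1366°.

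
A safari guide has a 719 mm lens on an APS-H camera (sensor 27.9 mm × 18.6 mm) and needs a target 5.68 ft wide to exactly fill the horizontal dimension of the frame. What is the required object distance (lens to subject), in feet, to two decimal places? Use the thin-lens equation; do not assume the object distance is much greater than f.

148.74 ft

W: 5.68 ft × 304.8 mm/ft = 1731.26 mm.
Magnification m = w/W = dᵢ/dₒ; combined with 1/f = 1/dₒ + 1/dᵢ this gives dₒ = f·(1 + W/w).
dₒ = 719 mm × (1 + 1731.26/27.9) = 719 × 63.0525 ≈ 45334.727 mm = 45334.727/304.8 ft = 148.736 ft.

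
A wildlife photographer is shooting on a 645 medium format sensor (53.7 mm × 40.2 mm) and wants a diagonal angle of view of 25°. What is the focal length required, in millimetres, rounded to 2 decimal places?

151.29 mm

Sensor diagonal = √(53.7² + 40.2²) = √4499.7300 ≈ 67.0800 mm.
From α = 2·arctan(d/2f) we get f = d / (2·tan(α/2)).
With d = 67.0800 mm and α/2 = 12.5°, tan(α/2) ≈ 0.22169, so f ≈ 67.0800 / 0.44339 ≈ 151.2892 mm.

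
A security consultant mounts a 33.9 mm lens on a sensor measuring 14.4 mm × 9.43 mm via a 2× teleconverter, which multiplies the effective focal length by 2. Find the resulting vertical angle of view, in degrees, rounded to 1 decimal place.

Effective focal length f = 33.9 × 2 = 67.8 mm.
α = 2·arctan(9.43 / (2 × 67.8)) = 2·arctan(0.06954) ≈ 7.9562°.

8.0°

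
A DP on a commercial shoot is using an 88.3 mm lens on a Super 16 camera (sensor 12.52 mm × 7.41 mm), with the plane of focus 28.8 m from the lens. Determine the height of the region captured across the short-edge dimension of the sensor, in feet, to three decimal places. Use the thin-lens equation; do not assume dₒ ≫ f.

dₒ: 28.8 m = 28800 mm.
Similar triangles through the lens centre give W/dₒ = h/dᵢ; with 1/f = 1/dₒ + 1/dᵢ this gives W = h·(dₒ − f)/f.
W = 7.41 mm × (28800 − 88.3) / 88.3 = 7.41 × 325.1608 ≈ 2409.442 mm = 2409.442/304.8 ft = 7.90499 ft.

7.905 ft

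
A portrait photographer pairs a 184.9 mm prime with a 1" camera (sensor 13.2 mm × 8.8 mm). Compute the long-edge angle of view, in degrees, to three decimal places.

4.089°

Angle of view α = 2·arctan(w/2f) with w = 13.2 mm and f = 184.9 mm.
w/2f = 0.03569; arctan(0.03569) ≈ 2.0443°, so α ≈ 4.0886°.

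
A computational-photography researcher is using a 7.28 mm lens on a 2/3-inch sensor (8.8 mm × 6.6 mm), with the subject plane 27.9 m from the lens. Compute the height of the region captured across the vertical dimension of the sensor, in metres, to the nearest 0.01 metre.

25.29 m

dₒ: 27.9 m = 27900 mm.
Similar triangles through the lens centre give W/dₒ = h/dᵢ; with 1/f = 1/dₒ + 1/dᵢ this gives W = h·(dₒ − f)/f.
W = 6.6 mm × (27900 − 7.28) / 7.28 = 6.6 × 3831.4176 ≈ 25287.356 mm = 25.2874 m.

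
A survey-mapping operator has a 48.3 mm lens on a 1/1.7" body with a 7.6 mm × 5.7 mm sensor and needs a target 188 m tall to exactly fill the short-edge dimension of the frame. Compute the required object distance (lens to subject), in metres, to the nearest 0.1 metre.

1593.1 m

W: 188 m = 188000 mm.
Magnification m = h/W = dᵢ/dₒ; combined with 1/f = 1/dₒ + 1/dᵢ this gives dₒ = f·(1 + W/h).
dₒ = 48.3 mm × (1 + 188000/5.7) = 48.3 × 32983.4561 ≈ 1593100.932 mm = 1593.1 m.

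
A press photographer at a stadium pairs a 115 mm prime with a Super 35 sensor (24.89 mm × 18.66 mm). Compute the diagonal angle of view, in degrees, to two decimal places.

Sensor diagonal = √(24.89² + 18.66²) = √967.7077 ≈ 31.1080 mm.
Angle of view α = 2·arctan(d/2f) with d = 31.1080 mm and f = 115 mm.
d/2f = 0.13525; arctan(0.13525) ≈ 7.7026°, so α ≈ 15.4053°.

15.41°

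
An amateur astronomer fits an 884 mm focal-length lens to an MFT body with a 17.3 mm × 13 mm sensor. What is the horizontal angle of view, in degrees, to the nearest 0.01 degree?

1.12°

Angle of view α = 2·arctan(w/2f) with w = 17.3 mm and f = 884 mm.
w/2f = 0.00979; arctan(0.00979) ≈ 0.5606°, so α ≈ 1.1213°.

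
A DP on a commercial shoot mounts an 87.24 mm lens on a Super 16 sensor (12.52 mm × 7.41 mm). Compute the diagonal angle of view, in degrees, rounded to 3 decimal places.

Sensor diagonal = √(12.52² + 7.41²) = √211.6585 ≈ 14.5485 mm.
Angle of view α = 2·arctan(d/2f) with d = 14.5485 mm and f = 87.24 mm.
d/2f = 0.08338; arctan(0.08338) ≈ 4.7664°, so α ≈ 9.5328°.

9.533°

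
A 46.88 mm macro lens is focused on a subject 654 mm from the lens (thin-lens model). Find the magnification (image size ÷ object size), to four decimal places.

Thin lens: 1/f = 1/dₒ + 1/dᵢ → 1/dᵢ = 1/46.88 − 1/654 = 0.0198020 mm⁻¹, so dᵢ ≈ 50.4999 mm.
Magnification m = dᵢ/dₒ = 50.4999/654 ≈ 0.07722.

0.0772×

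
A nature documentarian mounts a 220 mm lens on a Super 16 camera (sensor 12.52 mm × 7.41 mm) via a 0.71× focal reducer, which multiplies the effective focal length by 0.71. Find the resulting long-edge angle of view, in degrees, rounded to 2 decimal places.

4.59°

Effective focal length f = 220 × 0.71 = 156.2 mm.
α = 2·arctan(12.52 / (2 × 156.2)) = 2·arctan(0.04008) ≈ 4.5900°.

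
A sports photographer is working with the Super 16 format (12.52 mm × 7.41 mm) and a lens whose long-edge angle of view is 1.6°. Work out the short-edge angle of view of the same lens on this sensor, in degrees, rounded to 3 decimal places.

0.947°

From the long-edge AOV: f = 12.52 / (2·tan(0.8°)) = 12.52 / 0.02793 ≈ 448.3103 mm.
Short-edge AOV = 2·arctan(7.41 / (2 × 448.3103)) = 2·arctan(0.00826) ≈ 0.9470°.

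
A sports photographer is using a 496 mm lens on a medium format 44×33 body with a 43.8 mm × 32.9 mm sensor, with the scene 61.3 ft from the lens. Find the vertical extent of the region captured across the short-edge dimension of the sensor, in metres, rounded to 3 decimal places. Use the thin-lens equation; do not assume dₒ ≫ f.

dₒ: 61.3 ft × 304.8 mm/ft = 18684.24 mm.
Similar triangles through the lens centre give W/dₒ = h/dᵢ; with 1/f = 1/dₒ + 1/dᵢ this gives W = h·(dₒ − f)/f.
W = 32.9 mm × (18684.2 − 496) / 496 = 32.9 × 36.6698 ≈ 1206.438 mm = 1.20644 m.

1.206 m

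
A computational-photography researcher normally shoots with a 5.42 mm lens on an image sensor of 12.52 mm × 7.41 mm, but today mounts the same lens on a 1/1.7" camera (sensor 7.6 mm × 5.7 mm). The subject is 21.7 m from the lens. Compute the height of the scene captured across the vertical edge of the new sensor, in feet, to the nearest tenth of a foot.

The focal length stays 5.42 mm; the relevant sensor dimension is now h = 5.7 mm. Object distance dₒ = 21.7 m = 21700 mm.
Thin-lens field height W = h·(dₒ − f)/f = 5.7 × (21700 − 5.42)/5.42 ≈ 22815.333 mm = 22815.333/304.8 ft = 74.8535 ft.

74.9 ft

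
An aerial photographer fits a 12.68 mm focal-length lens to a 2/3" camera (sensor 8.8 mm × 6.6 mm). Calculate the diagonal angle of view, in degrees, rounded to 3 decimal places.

46.898°

Sensor diagonal = √(8.8² + 6.6²) = √121.0000 ≈ 11.0000 mm.
Angle of view α = 2·arctan(d/2f) with d = 11.0000 mm and f = 12.68 mm.
d/2f = 0.43375; arctan(0.43375) ≈ 23.4490°, so α ≈ 46.8980°.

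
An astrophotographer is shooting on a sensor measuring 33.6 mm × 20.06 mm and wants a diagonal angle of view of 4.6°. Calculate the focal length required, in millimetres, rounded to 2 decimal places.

Sensor diagonal = √(33.6² + 20.06²) = √1531.3636 ≈ 39.1326 mm.
From α = 2·arctan(d/2f) we get f = d / (2·tan(α/2)).
With d = 39.1326 mm and α/2 = 2.3°, tan(α/2) ≈ 0.04016, so f ≈ 39.1326 / 0.08033 ≈ 487.1588 mm.

487.16 mm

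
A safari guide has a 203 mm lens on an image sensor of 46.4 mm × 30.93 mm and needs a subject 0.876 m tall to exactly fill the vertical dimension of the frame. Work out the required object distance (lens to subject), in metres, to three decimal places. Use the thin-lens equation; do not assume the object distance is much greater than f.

5.952 m

W: 0.876 m = 876 mm.
Magnification m = h/W = dᵢ/dₒ; combined with 1/f = 1/dₒ + 1/dᵢ this gives dₒ = f·(1 + W/h).
dₒ = 203 mm × (1 + 876/30.93) = 203 × 29.3220 ≈ 5952.370 mm = 5.95237 m.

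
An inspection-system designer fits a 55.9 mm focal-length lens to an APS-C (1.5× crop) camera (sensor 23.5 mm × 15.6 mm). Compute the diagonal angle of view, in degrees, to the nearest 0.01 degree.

Sensor diagonal = √(23.5² + 15.6²) = √795.6100 ≈ 28.2066 mm.
Angle of view α = 2·arctan(d/2f) with d = 28.2066 mm and f = 55.9 mm.
d/2f = 0.25229; arctan(0.25229) ≈ 14.1599°, so α ≈ 28.3199°.

28.32°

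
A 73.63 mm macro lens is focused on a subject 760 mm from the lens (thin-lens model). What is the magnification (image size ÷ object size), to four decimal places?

Thin lens: 1/f = 1/dₒ + 1/dᵢ → 1/dᵢ = 1/73.63 − 1/760 = 0.0122656 mm⁻¹, so dᵢ ≈ 81.5286 mm.
Magnification m = dᵢ/dₒ = 81.5286/760 ≈ 0.10727.

0.1073×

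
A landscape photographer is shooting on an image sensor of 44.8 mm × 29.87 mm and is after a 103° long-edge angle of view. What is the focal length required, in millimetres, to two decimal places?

17.82 mm

From α = 2·arctan(w/2f) we get f = w / (2·tan(α/2)).
With w = 44.8 mm and α/2 = 51.5°, tan(α/2) ≈ 1.25717, so f ≈ 44.8 / 2.51434 ≈ 17.8178 mm.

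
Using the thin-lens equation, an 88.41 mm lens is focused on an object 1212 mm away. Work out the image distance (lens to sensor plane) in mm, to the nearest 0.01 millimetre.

95.37 mm

1/dᵢ = 1/f − 1/dₒ = 1/88.41 − 1/1212 = 0.0104859 mm⁻¹.
dᵢ = 1/0.0104859 ≈ 95.3666 mm.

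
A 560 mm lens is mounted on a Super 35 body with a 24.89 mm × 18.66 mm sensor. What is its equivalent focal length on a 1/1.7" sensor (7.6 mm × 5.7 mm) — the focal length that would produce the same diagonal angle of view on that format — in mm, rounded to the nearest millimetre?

Sensor diagonal = √(24.89² + 18.66²) = √967.7077 ≈ 31.1080 mm.
Sensor diagonal = √(7.6² + 5.7²) = √90.2500 ≈ 9.5000 mm.
Equal angle of view means equal diagonal/f ratio, so f₂ = f₁ · (diagonal₂/diagonal₁) = 560 × 9.5000/31.1080.
f₂ = 560 × 0.30539 ≈ 171.017 mm.

171 mm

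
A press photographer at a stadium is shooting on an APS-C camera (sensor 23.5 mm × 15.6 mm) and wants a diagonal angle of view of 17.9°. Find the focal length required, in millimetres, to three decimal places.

Sensor diagonal = √(23.5² + 15.6²) = √795.6100 ≈ 28.2066 mm.
From α = 2·arctan(d/2f) we get f = d / (2·tan(α/2)).
With d = 28.2066 mm and α/2 = 8.95°, tan(α/2) ≈ 0.15749, so f ≈ 28.2066 / 0.31498 ≈ 89.5503 mm.

89.550 mm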